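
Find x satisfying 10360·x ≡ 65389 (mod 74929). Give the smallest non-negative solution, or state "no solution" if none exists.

First find gcd(10360, 74929):
74929 = 7·10360 + 2409
10360 = 4·2409 + 724
2409 = 3·724 + 237
724 = 3·237 + 13
237 = 18·13 + 3
13 = 4·3 + 1
3 = 3·1 + 0
gcd = 1, so a unique solution mod 74929 exists.
Back-substitute for the Bézout coefficients:
1 = 13 − 4·3
1 = −4·237 + 73·13
1 = 73·724 − 223·237
1 = −223·2409 + 742·724
1 = 742·10360 − 3191·2409
1 = −3191·74929 + 23079·10360
So 10360·(23079) ≡ 1 (mod 74929), giving 10360⁻¹ ≡ 23079.
x ≡ 10360⁻¹·65389 ≡ 23079·65389 ≡ 42671 (mod 74929).

42671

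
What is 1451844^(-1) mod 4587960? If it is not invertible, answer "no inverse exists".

no inverse exists

Euclidean algorithm on 4587960, 1451844:
4587960 = 3·1451844 + 232428
1451844 = 6·232428 + 57276
232428 = 4·57276 + 3324
57276 = 17·3324 + 768
3324 = 4·768 + 252
768 = 3·252 + 12
252 = 21·12 + 0
The gcd is 12, not 1, hence no inverse exists.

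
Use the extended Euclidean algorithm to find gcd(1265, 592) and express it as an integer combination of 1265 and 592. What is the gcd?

1

Repeated division:
1265 = 2*592 + 81
592 = 7*81 + 25
81 = 3*25 + 6
25 = 4*6 + 1
6 = 6*1 + 0
gcd(1265, 592) = 1.
Express as a combination:
1 = 25 − 4·6
1 = −4·81 + 13·25
1 = 13·592 − 95·81
1 = −95·1265 + 203·592
So 1 = (-95)·1265 + (203)·592.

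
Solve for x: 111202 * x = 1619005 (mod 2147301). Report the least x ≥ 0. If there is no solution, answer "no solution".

no solution

gcd(111202, 2147301):
2147301 = 19×111202 + 34463
111202 = 3×34463 + 7813
34463 = 4×7813 + 3211
7813 = 2×3211 + 1391
3211 = 2×1391 + 429
1391 = 3×429 + 104
429 = 4×104 + 13
104 = 8×13 + 0
gcd = 13, but 13 ∤ 1619005, so the congruence has no solution.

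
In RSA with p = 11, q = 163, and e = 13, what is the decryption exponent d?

997

φ(n) = (p−1)(q−1) = 10·162 = 1620.
Need d with 13·d ≡ 1 (mod 1620). Apply the extended Euclidean algorithm:
1620 = 124×13 + 8
13 = 1×8 + 5
8 = 1×5 + 3
5 = 1×3 + 2
3 = 1×2 + 1
2 = 2×1 + 0
Back-substitute:
1 = 3 − 2
1 = −5 + 2·3
1 = 2·8 − 3·5
1 = −3·13 + 5·8
1 = 5·1620 − 623·13
So 13·(-623) ≡ 1 (mod 1620), hence d ≡ -623 ≡ 997 (mod 1620).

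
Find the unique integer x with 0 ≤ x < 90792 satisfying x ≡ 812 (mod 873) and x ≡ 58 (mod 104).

68906

Write x = 812 + 873·k. Then 873·k ≡ 58 − 812 ≡ 78 (mod 104).
Need 873⁻¹ mod 104. Extended Euclid on (104, 41):
104 = 2×41 + 22
41 = 1×22 + 19
22 = 1×19 + 3
19 = 6×3 + 1
3 = 3×1 + 0
Back-substitute:
1 = 19 − 6·3
1 = −6·22 + 7·19
1 = 7·41 − 13·22
1 = −13·104 + 33·41
873⁻¹ ≡ 33 (mod 104), so k ≡ 33·78 ≡ 78 (mod 104).
x = 812 + 873·78 = 68906.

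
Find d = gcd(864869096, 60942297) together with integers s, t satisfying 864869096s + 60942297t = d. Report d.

Euclidean algorithm:
864869096 = 14*60942297 + 11676938
60942297 = 5*11676938 + 2557607
11676938 = 4*2557607 + 1446510
2557607 = 1*1446510 + 1111097
1446510 = 1*1111097 + 335413
1111097 = 3*335413 + 104858
335413 = 3*104858 + 20839
104858 = 5*20839 + 663
20839 = 31*663 + 286
663 = 2*286 + 91
286 = 3*91 + 13
91 = 7*13 + 0
gcd(864869096, 60942297) = 13.
Working backward:
13 = 286 − 3·91
13 = −3·663 + 7·286
13 = 7·20839 − 220·663
13 = −220·104858 + 1107·20839
13 = 1107·335413 − 3541·104858
13 = −3541·1111097 + 11730·335413
13 = 11730·1446510 − 15271·1111097
13 = −15271·2557607 + 27001·1446510
13 = 27001·11676938 − 123275·2557607
13 = −123275·60942297 + 643376·11676938
13 = 643376·864869096 − 9130539·60942297
So 13 = (643376)·864869096 + (-9130539)·60942297.

13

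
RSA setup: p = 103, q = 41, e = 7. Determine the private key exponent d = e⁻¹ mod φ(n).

φ(n) = (p−1)(q−1) = 102·40 = 4080.
Need d with 7·d ≡ 1 (mod 4080). Apply the extended Euclidean algorithm:
4080 = 582*7 + 6
7 = 1*6 + 1
6 = 6*1 + 0
Back-substitute:
1 = 7 − 6
1 = −4080 + 583·7
So 7·583 ≡ 1 (mod 4080), hence d = 583.

583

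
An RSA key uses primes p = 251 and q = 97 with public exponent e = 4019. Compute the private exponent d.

11579

φ(n) = (p−1)(q−1) = 250·96 = 24000.
Need d with 4019·d ≡ 1 (mod 24000). Apply the extended Euclidean algorithm:
24000 = 5×4019 + 3905
4019 = 1×3905 + 114
3905 = 34×114 + 29
114 = 3×29 + 27
29 = 1×27 + 2
27 = 13×2 + 1
2 = 2×1 + 0
Back-substitute:
1 = 27 − 13·2
1 = −13·29 + 14·27
1 = 14·114 − 55·29
1 = −55·3905 + 1884·114
1 = 1884·4019 − 1939·3905
1 = −1939·24000 + 11579·4019
So 4019·11579 ≡ 1 (mod 24000), hence d = 11579.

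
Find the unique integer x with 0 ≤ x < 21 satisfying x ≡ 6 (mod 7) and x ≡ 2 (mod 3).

Write x = 6 + 7·k. Then 7·k ≡ 2 − 6 ≡ 2 (mod 3).
Need 7⁻¹ mod 3. Extended Euclid on (3, 1):
3 = 3×1 + 0
7⁻¹ ≡ 1 (mod 3), so k ≡ 1·2 ≡ 2 (mod 3).
x = 6 + 7·2 = 20.

20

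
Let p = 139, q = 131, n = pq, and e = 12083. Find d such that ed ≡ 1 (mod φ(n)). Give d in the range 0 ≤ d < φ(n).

10307

φ(n) = (p−1)(q−1) = 138·130 = 17940.
Need d with 12083·d ≡ 1 (mod 17940). Apply the extended Euclidean algorithm:
17940 = 1×12083 + 5857
12083 = 2×5857 + 369
5857 = 15×369 + 322
369 = 1×322 + 47
322 = 6×47 + 40
47 = 1×40 + 7
40 = 5×7 + 5
7 = 1×5 + 2
5 = 2×2 + 1
2 = 2×1 + 0
Back-substitute:
1 = 5 − 2·2
1 = −2·7 + 3·5
1 = 3·40 − 17·7
1 = −17·47 + 20·40
1 = 20·322 − 137·47
1 = −137·369 + 157·322
1 = 157·5857 − 2492·369
1 = −2492·12083 + 5141·5857
1 = 5141·17940 − 7633·12083
So 12083·(-7633) ≡ 1 (mod 17940), hence d ≡ -7633 ≡ 10307 (mod 17940).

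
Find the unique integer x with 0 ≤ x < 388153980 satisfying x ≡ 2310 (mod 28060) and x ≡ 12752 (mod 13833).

140639030

Write x = 2310 + 28060·k. Then 28060·k ≡ 12752 − 2310 ≡ 10442 (mod 13833).
Need 28060⁻¹ mod 13833. Extended Euclid on (13833, 394):
13833 = 35*394 + 43
394 = 9*43 + 7
43 = 6*7 + 1
7 = 7*1 + 0
Back-substitute:
1 = 43 − 6·7
1 = −6·394 + 55·43
1 = 55·13833 − 1931·394
28060⁻¹ ≡ 11902 (mod 13833), so k ≡ 11902·10442 ≡ 5012 (mod 13833).
x = 2310 + 28060·5012 = 140639030.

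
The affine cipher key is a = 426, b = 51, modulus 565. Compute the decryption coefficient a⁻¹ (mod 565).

126

Run Euclid on (565, 426):
565 = 1*426 + 139
426 = 3*139 + 9
139 = 15*9 + 4
9 = 2*4 + 1
4 = 4*1 + 0
The gcd is 1. Working backward:
1 = 9 − 2·4
1 = −2·139 + 31·9
1 = 31·426 − 95·139
1 = −95·565 + 126·426
So 426·126 ≡ 1 (mod 565).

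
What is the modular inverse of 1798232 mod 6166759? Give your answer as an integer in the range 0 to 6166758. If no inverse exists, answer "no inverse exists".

661922

Run Euclid on (6166759, 1798232):
6166759 = 3×1798232 + 772063
1798232 = 2×772063 + 254106
772063 = 3×254106 + 9745
254106 = 26×9745 + 736
9745 = 13×736 + 177
736 = 4×177 + 28
177 = 6×28 + 9
28 = 3×9 + 1
9 = 9×1 + 0
The gcd is 1. Working backward:
1 = 28 − 3·9
1 = −3·177 + 19·28
1 = 19·736 − 79·177
1 = −79·9745 + 1046·736
1 = 1046·254106 − 27275·9745
1 = −27275·772063 + 82871·254106
1 = 82871·1798232 − 193017·772063
1 = −193017·6166759 + 661922·1798232
So 1798232·661922 ≡ 1 (mod 6166759).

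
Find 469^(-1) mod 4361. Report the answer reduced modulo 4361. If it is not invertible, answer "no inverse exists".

Euclidean algorithm on 4361, 469:
4361 = 9·469 + 140
469 = 3·140 + 49
140 = 2·49 + 42
49 = 1·42 + 7
42 = 6·7 + 0
gcd(469, 4361) = 7 ≠ 1, so 469 has no multiplicative inverse modulo 4361.

no inverse exists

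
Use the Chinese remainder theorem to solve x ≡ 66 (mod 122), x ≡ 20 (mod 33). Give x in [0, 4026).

Write x = 66 + 122·k. Then 122·k ≡ 20 − 66 ≡ 20 (mod 33).
Need 122⁻¹ mod 33. Extended Euclid on (33, 23):
33 = 1×23 + 10
23 = 2×10 + 3
10 = 3×3 + 1
3 = 3×1 + 0
Back-substitute:
1 = 10 − 3·3
1 = −3·23 + 7·10
1 = 7·33 − 10·23
122⁻¹ ≡ 23 (mod 33), so k ≡ 23·20 ≡ 31 (mod 33).
x = 66 + 122·31 = 3848.

3848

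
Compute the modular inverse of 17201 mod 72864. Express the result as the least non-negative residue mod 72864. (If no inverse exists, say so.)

Apply the Euclidean algorithm to 72864 and 17201:
72864 = 4·17201 + 4060
17201 = 4·4060 + 961
4060 = 4·961 + 216
961 = 4·216 + 97
216 = 2·97 + 22
97 = 4·22 + 9
22 = 2·9 + 4
9 = 2·4 + 1
4 = 4·1 + 0
Since gcd(17201, 72864) = 1, back-substitute to write 1 as a combination:
1 = 9 − 2·4
1 = −2·22 + 5·9
1 = 5·97 − 22·22
1 = −22·216 + 49·97
1 = 49·961 − 218·216
1 = −218·4060 + 921·961
1 = 921·17201 − 3902·4060
1 = −3902·72864 + 16529·17201
So 17201·16529 ≡ 1 (mod 72864).

16529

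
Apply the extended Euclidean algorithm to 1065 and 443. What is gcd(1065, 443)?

Euclidean algorithm:
1065 = 2·443 + 179
443 = 2·179 + 85
179 = 2·85 + 9
85 = 9·9 + 4
9 = 2·4 + 1
4 = 4·1 + 0
gcd(1065, 443) = 1.
Working backward:
1 = 9 − 2·4
1 = −2·85 + 19·9
1 = 19·179 − 40·85
1 = −40·443 + 99·179
1 = 99·1065 − 238·443
So 1 = (99)·1065 + (-238)·443.

1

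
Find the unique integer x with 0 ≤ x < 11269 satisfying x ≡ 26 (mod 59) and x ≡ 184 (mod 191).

2858

Write x = 26 + 59·k. Then 59·k ≡ 184 − 26 ≡ 158 (mod 191).
Need 59⁻¹ mod 191. Extended Euclid on (191, 59):
191 = 3*59 + 14
59 = 4*14 + 3
14 = 4*3 + 2
3 = 1*2 + 1
2 = 2*1 + 0
Back-substitute:
1 = 3 − 2
1 = −14 + 5·3
1 = 5·59 − 21·14
1 = −21·191 + 68·59
59⁻¹ ≡ 68 (mod 191), so k ≡ 68·158 ≡ 48 (mod 191).
x = 26 + 59·48 = 2858.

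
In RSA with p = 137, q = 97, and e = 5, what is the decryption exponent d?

10445

φ(n) = (p−1)(q−1) = 136·96 = 13056.
Need d with 5·d ≡ 1 (mod 13056). Apply the extended Euclidean algorithm:
13056 = 2611*5 + 1
5 = 5*1 + 0
Back-substitute:
1 = 13056 − 2611·5
So 5·(-2611) ≡ 1 (mod 13056), hence d ≡ -2611 ≡ 10445 (mod 13056).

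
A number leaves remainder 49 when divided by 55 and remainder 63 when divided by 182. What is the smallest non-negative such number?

Write x = 49 + 55·k. Then 55·k ≡ 63 − 49 ≡ 14 (mod 182).
Need 55⁻¹ mod 182. Extended Euclid on (182, 55):
182 = 3·55 + 17
55 = 3·17 + 4
17 = 4·4 + 1
4 = 4·1 + 0
Back-substitute:
1 = 17 − 4·4
1 = −4·55 + 13·17
1 = 13·182 − 43·55
55⁻¹ ≡ 139 (mod 182), so k ≡ 139·14 ≡ 126 (mod 182).
x = 49 + 55·126 = 6979.

6979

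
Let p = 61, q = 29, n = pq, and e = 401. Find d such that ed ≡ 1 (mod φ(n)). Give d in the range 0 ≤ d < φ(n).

φ(n) = (p−1)(q−1) = 60·28 = 1680.
Need d with 401·d ≡ 1 (mod 1680). Apply the extended Euclidean algorithm:
1680 = 4·401 + 76
401 = 5·76 + 21
76 = 3·21 + 13
21 = 1·13 + 8
13 = 1·8 + 5
8 = 1·5 + 3
5 = 1·3 + 2
3 = 1·2 + 1
2 = 2·1 + 0
Back-substitute:
1 = 3 − 2
1 = −5 + 2·3
1 = 2·8 − 3·5
1 = −3·13 + 5·8
1 = 5·21 − 8·13
1 = −8·76 + 29·21
1 = 29·401 − 153·76
1 = −153·1680 + 641·401
So 401·641 ≡ 1 (mod 1680), hence d = 641.

641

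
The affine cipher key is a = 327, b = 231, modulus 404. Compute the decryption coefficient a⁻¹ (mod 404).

Run Euclid on (404, 327):
404 = 1*327 + 77
327 = 4*77 + 19
77 = 4*19 + 1
19 = 19*1 + 0
gcd = 1, so the inverse exists. Back-substitute:
1 = 77 − 4·19
1 = −4·327 + 17·77
1 = 17·404 − 21·327
So 327·(-21) ≡ 1 (mod 404), and -21 ≡ 383 (mod 404).

383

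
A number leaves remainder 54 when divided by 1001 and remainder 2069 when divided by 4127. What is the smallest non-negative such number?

Write x = 54 + 1001·k. Then 1001·k ≡ 2069 − 54 ≡ 2015 (mod 4127).
Need 1001⁻¹ mod 4127. Extended Euclid on (4127, 1001):
4127 = 4·1001 + 123
1001 = 8·123 + 17
123 = 7·17 + 4
17 = 4·4 + 1
4 = 4·1 + 0
Back-substitute:
1 = 17 − 4·4
1 = −4·123 + 29·17
1 = 29·1001 − 236·123
1 = −236·4127 + 973·1001
1001⁻¹ ≡ 973 (mod 4127), so k ≡ 973·2015 ≡ 270 (mod 4127).
x = 54 + 1001·270 = 270324.

270324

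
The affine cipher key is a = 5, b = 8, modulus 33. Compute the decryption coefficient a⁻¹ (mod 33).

Apply the Euclidean algorithm to 33 and 5:
33 = 6·5 + 3
5 = 1·3 + 2
3 = 1·2 + 1
2 = 2·1 + 0
Since gcd(5, 33) = 1, back-substitute to write 1 as a combination:
1 = 3 − 2
1 = −5 + 2·3
1 = 2·33 − 13·5
Thus 5·(-13) ≡ 1 (mod 33); reducing, -13 mod 33 = 20.

20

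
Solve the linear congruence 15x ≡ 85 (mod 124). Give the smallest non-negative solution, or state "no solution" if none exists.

47

First find gcd(15, 124):
124 = 8*15 + 4
15 = 3*4 + 3
4 = 1*3 + 1
3 = 3*1 + 0
gcd = 1, so a unique solution mod 124 exists.
Back-substitute for the Bézout coefficients:
1 = 4 − 3
1 = −15 + 4·4
1 = 4·124 − 33·15
So 15·(-33) ≡ 1 (mod 124), giving 15⁻¹ ≡ 91.
x ≡ 15⁻¹·85 ≡ 91·85 ≡ 47 (mod 124).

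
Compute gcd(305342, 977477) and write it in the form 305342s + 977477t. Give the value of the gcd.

1

Apply Euclid's algorithm to 977477 and 305342:
977477 = 3×305342 + 61451
305342 = 4×61451 + 59538
61451 = 1×59538 + 1913
59538 = 31×1913 + 235
1913 = 8×235 + 33
235 = 7×33 + 4
33 = 8×4 + 1
4 = 4×1 + 0
gcd(305342, 977477) = 1.
Working backward:
1 = 33 − 8·4
1 = −8·235 + 57·33
1 = 57·1913 − 464·235
1 = −464·59538 + 14441·1913
1 = 14441·61451 − 14905·59538
1 = −14905·305342 + 74061·61451
1 = 74061·977477 − 237088·305342
So 1 = (74061)·977477 + (-237088)·305342.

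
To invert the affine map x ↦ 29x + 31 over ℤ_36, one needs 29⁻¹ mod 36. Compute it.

5

Apply the Euclidean algorithm to 36 and 29:
36 = 1*29 + 7
29 = 4*7 + 1
7 = 7*1 + 0
The gcd is 1. Working backward:
1 = 29 − 4·7
1 = −4·36 + 5·29
So 29·5 ≡ 1 (mod 36).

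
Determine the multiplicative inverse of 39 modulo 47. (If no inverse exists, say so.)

41

Apply the Euclidean algorithm to 47 and 39:
47 = 1*39 + 8
39 = 4*8 + 7
8 = 1*7 + 1
7 = 7*1 + 0
gcd = 1, so the inverse exists. Back-substitute:
1 = 8 − 7
1 = −39 + 5·8
1 = 5·47 − 6·39
Thus 39·(-6) ≡ 1 (mod 47); reducing, -6 mod 47 = 41.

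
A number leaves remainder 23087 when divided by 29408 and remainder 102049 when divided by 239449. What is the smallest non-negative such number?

6842117775

Write x = 23087 + 29408·k. Then 29408·k ≡ 102049 − 23087 ≡ 78962 (mod 239449).
Need 29408⁻¹ mod 239449. Extended Euclid on (239449, 29408):
239449 = 8×29408 + 4185
29408 = 7×4185 + 113
4185 = 37×113 + 4
113 = 28×4 + 1
4 = 4×1 + 0
Back-substitute:
1 = 113 − 28·4
1 = −28·4185 + 1037·113
1 = 1037·29408 − 7287·4185
1 = −7287·239449 + 59333·29408
29408⁻¹ ≡ 59333 (mod 239449), so k ≡ 59333·78962 ≡ 232661 (mod 239449).
x = 23087 + 29408·232661 = 6842117775.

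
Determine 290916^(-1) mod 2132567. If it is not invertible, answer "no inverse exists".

1277278

Run Euclid on (2132567, 290916):
2132567 = 7×290916 + 96155
290916 = 3×96155 + 2451
96155 = 39×2451 + 566
2451 = 4×566 + 187
566 = 3×187 + 5
187 = 37×5 + 2
5 = 2×2 + 1
2 = 2×1 + 0
Since gcd(290916, 2132567) = 1, back-substitute to write 1 as a combination:
1 = 5 − 2·2
1 = −2·187 + 75·5
1 = 75·566 − 227·187
1 = −227·2451 + 983·566
1 = 983·96155 − 38564·2451
1 = −38564·290916 + 116675·96155
1 = 116675·2132567 − 855289·290916
So 290916·(-855289) ≡ 1 (mod 2132567), and -855289 ≡ 1277278 (mod 2132567).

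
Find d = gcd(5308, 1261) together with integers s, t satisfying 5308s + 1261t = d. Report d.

1

Euclidean algorithm:
5308 = 4×1261 + 264
1261 = 4×264 + 205
264 = 1×205 + 59
205 = 3×59 + 28
59 = 2×28 + 3
28 = 9×3 + 1
3 = 3×1 + 0
gcd(5308, 1261) = 1.
Express as a combination:
1 = 28 − 9·3
1 = −9·59 + 19·28
1 = 19·205 − 66·59
1 = −66·264 + 85·205
1 = 85·1261 − 406·264
1 = −406·5308 + 1709·1261
So 1 = (-406)·5308 + (1709)·1261.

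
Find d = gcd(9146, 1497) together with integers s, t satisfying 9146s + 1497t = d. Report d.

Euclidean algorithm:
9146 = 6*1497 + 164
1497 = 9*164 + 21
164 = 7*21 + 17
21 = 1*17 + 4
17 = 4*4 + 1
4 = 4*1 + 0
gcd(9146, 1497) = 1.
Working backward:
1 = 17 − 4·4
1 = −4·21 + 5·17
1 = 5·164 − 39·21
1 = −39·1497 + 356·164
1 = 356·9146 − 2175·1497
So 1 = (356)·9146 + (-2175)·1497.

1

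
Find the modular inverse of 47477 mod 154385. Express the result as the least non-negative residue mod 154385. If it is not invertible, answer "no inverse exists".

gcd(154385, 47477) by repeated division:
154385 = 3*47477 + 11954
47477 = 3*11954 + 11615
11954 = 1*11615 + 339
11615 = 34*339 + 89
339 = 3*89 + 72
89 = 1*72 + 17
72 = 4*17 + 4
17 = 4*4 + 1
4 = 4*1 + 0
The gcd is 1. Working backward:
1 = 17 − 4·4
1 = −4·72 + 17·17
1 = 17·89 − 21·72
1 = −21·339 + 80·89
1 = 80·11615 − 2741·339
1 = −2741·11954 + 2821·11615
1 = 2821·47477 − 11204·11954
1 = −11204·154385 + 36433·47477
So 47477·36433 ≡ 1 (mod 154385).

36433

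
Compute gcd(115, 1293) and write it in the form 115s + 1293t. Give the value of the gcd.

Euclidean algorithm:
1293 = 11*115 + 28
115 = 4*28 + 3
28 = 9*3 + 1
3 = 3*1 + 0
gcd(115, 1293) = 1.
Express as a combination:
1 = 28 − 9·3
1 = −9·115 + 37·28
1 = 37·1293 − 416·115
So 1 = (37)·1293 + (-416)·115.

1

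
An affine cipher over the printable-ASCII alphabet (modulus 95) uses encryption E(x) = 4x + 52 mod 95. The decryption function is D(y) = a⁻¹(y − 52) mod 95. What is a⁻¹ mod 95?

gcd(95, 4) by repeated division:
95 = 23·4 + 3
4 = 1·3 + 1
3 = 3·1 + 0
The gcd is 1. Working backward:
1 = 4 − 3
1 = −95 + 24·4
So 4·24 ≡ 1 (mod 95).

24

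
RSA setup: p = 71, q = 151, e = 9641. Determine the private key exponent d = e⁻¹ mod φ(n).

9461

φ(n) = (p−1)(q−1) = 70·150 = 10500.
Need d with 9641·d ≡ 1 (mod 10500). Apply the extended Euclidean algorithm:
10500 = 1*9641 + 859
9641 = 11*859 + 192
859 = 4*192 + 91
192 = 2*91 + 10
91 = 9*10 + 1
10 = 10*1 + 0
Back-substitute:
1 = 91 − 9·10
1 = −9·192 + 19·91
1 = 19·859 − 85·192
1 = −85·9641 + 954·859
1 = 954·10500 − 1039·9641
So 9641·(-1039) ≡ 1 (mod 10500), hence d ≡ -1039 ≡ 9461 (mod 10500).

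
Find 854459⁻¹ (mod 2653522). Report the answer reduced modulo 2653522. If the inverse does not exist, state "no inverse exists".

Apply the Euclidean algorithm to 2653522 and 854459:
2653522 = 3×854459 + 90145
854459 = 9×90145 + 43154
90145 = 2×43154 + 3837
43154 = 11×3837 + 947
3837 = 4×947 + 49
947 = 19×49 + 16
49 = 3×16 + 1
16 = 16×1 + 0
The gcd is 1. Working backward:
1 = 49 − 3·16
1 = −3·947 + 58·49
1 = 58·3837 − 235·947
1 = −235·43154 + 2643·3837
1 = 2643·90145 − 5521·43154
1 = −5521·854459 + 52332·90145
1 = 52332·2653522 − 162517·854459
Thus 854459·(-162517) ≡ 1 (mod 2653522); reducing, -162517 mod 2653522 = 2491005.

2491005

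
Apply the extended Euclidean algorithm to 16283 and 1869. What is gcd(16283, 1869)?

Apply Euclid's algorithm to 16283 and 1869:
16283 = 8*1869 + 1331
1869 = 1*1331 + 538
1331 = 2*538 + 255
538 = 2*255 + 28
255 = 9*28 + 3
28 = 9*3 + 1
3 = 3*1 + 0
gcd(16283, 1869) = 1.
Back-substituting:
1 = 28 − 9·3
1 = −9·255 + 82·28
1 = 82·538 − 173·255
1 = −173·1331 + 428·538
1 = 428·1869 − 601·1331
1 = −601·16283 + 5236·1869
So 1 = (-601)·16283 + (5236)·1869.

1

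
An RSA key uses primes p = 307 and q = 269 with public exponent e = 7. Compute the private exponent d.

φ(n) = (p−1)(q−1) = 306·268 = 82008.
Need d with 7·d ≡ 1 (mod 82008). Apply the extended Euclidean algorithm:
82008 = 11715·7 + 3
7 = 2·3 + 1
3 = 3·1 + 0
Back-substitute:
1 = 7 − 2·3
1 = −2·82008 + 23431·7
So 7·23431 ≡ 1 (mod 82008), hence d = 23431.

23431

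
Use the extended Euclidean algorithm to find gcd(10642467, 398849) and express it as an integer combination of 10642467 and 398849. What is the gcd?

Euclidean algorithm:
10642467 = 26×398849 + 272393
398849 = 1×272393 + 126456
272393 = 2×126456 + 19481
126456 = 6×19481 + 9570
19481 = 2×9570 + 341
9570 = 28×341 + 22
341 = 15×22 + 11
22 = 2×11 + 0
gcd(10642467, 398849) = 11.
Working backward:
11 = 341 − 15·22
11 = −15·9570 + 421·341
11 = 421·19481 − 857·9570
11 = −857·126456 + 5563·19481
11 = 5563·272393 − 11983·126456
11 = −11983·398849 + 17546·272393
11 = 17546·10642467 − 468179·398849
So 11 = (17546)·10642467 + (-468179)·398849.

11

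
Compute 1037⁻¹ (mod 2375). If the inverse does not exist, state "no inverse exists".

Run Euclid on (2375, 1037):
2375 = 2×1037 + 301
1037 = 3×301 + 134
301 = 2×134 + 33
134 = 4×33 + 2
33 = 16×2 + 1
2 = 2×1 + 0
gcd = 1, so the inverse exists. Back-substitute:
1 = 33 − 16·2
1 = −16·134 + 65·33
1 = 65·301 − 146·134
1 = −146·1037 + 503·301
1 = 503·2375 − 1152·1037
Hence 1037⁻¹ ≡ -1152 ≡ 1223 (mod 2375).

1223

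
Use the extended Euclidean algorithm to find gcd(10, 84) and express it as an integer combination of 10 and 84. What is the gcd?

2

Euclidean algorithm:
84 = 8*10 + 4
10 = 2*4 + 2
4 = 2*2 + 0
gcd(10, 84) = 2.
Working backward:
2 = 10 − 2·4
2 = −2·84 + 17·10
So 2 = (-2)·84 + (17)·10.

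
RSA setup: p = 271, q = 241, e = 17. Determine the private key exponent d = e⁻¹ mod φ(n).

φ(n) = (p−1)(q−1) = 270·240 = 64800.
Need d with 17·d ≡ 1 (mod 64800). Apply the extended Euclidean algorithm:
64800 = 3811·17 + 13
17 = 1·13 + 4
13 = 3·4 + 1
4 = 4·1 + 0
Back-substitute:
1 = 13 − 3·4
1 = −3·17 + 4·13
1 = 4·64800 − 15247·17
So 17·(-15247) ≡ 1 (mod 64800), hence d ≡ -15247 ≡ 49553 (mod 64800).

49553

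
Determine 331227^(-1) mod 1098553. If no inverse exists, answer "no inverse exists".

Apply the Euclidean algorithm to 1098553 and 331227:
1098553 = 3·331227 + 104872
331227 = 3·104872 + 16611
104872 = 6·16611 + 5206
16611 = 3·5206 + 993
5206 = 5·993 + 241
993 = 4·241 + 29
241 = 8·29 + 9
29 = 3·9 + 2
9 = 4·2 + 1
2 = 2·1 + 0
The gcd is 1. Working backward:
1 = 9 − 4·2
1 = −4·29 + 13·9
1 = 13·241 − 108·29
1 = −108·993 + 445·241
1 = 445·5206 − 2333·993
1 = −2333·16611 + 7444·5206
1 = 7444·104872 − 46997·16611
1 = −46997·331227 + 148435·104872
1 = 148435·1098553 − 492302·331227
Thus 331227·(-492302) ≡ 1 (mod 1098553); reducing, -492302 mod 1098553 = 606251.

606251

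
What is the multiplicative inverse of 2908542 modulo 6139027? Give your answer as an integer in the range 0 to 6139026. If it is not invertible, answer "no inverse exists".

3511268

Run Euclid on (6139027, 2908542):
6139027 = 2*2908542 + 321943
2908542 = 9*321943 + 11055
321943 = 29*11055 + 1348
11055 = 8*1348 + 271
1348 = 4*271 + 264
271 = 1*264 + 7
264 = 37*7 + 5
7 = 1*5 + 2
5 = 2*2 + 1
2 = 2*1 + 0
gcd = 1, so the inverse exists. Back-substitute:
1 = 5 − 2·2
1 = −2·7 + 3·5
1 = 3·264 − 113·7
1 = −113·271 + 116·264
1 = 116·1348 − 577·271
1 = −577·11055 + 4732·1348
1 = 4732·321943 − 137805·11055
1 = −137805·2908542 + 1244977·321943
1 = 1244977·6139027 − 2627759·2908542
Thus 2908542·(-2627759) ≡ 1 (mod 6139027); reducing, -2627759 mod 6139027 = 3511268.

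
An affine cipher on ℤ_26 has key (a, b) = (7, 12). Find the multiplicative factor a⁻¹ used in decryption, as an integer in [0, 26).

Run Euclid on (26, 7):
26 = 3×7 + 5
7 = 1×5 + 2
5 = 2×2 + 1
2 = 2×1 + 0
The gcd is 1. Working backward:
1 = 5 − 2·2
1 = −2·7 + 3·5
1 = 3·26 − 11·7
So 7·(-11) ≡ 1 (mod 26), and -11 ≡ 15 (mod 26).

15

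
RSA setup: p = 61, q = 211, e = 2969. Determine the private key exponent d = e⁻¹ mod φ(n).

10529

φ(n) = (p−1)(q−1) = 60·210 = 12600.
Need d with 2969·d ≡ 1 (mod 12600). Apply the extended Euclidean algorithm:
12600 = 4*2969 + 724
2969 = 4*724 + 73
724 = 9*73 + 67
73 = 1*67 + 6
67 = 11*6 + 1
6 = 6*1 + 0
Back-substitute:
1 = 67 − 11·6
1 = −11·73 + 12·67
1 = 12·724 − 119·73
1 = −119·2969 + 488·724
1 = 488·12600 − 2071·2969
So 2969·(-2071) ≡ 1 (mod 12600), hence d ≡ -2071 ≡ 10529 (mod 12600).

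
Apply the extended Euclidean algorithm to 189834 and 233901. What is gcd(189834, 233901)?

Apply Euclid's algorithm to 233901 and 189834:
233901 = 1*189834 + 44067
189834 = 4*44067 + 13566
44067 = 3*13566 + 3369
13566 = 4*3369 + 90
3369 = 37*90 + 39
90 = 2*39 + 12
39 = 3*12 + 3
12 = 4*3 + 0
gcd(189834, 233901) = 3.
Express as a combination:
3 = 39 − 3·12
3 = −3·90 + 7·39
3 = 7·3369 − 262·90
3 = −262·13566 + 1055·3369
3 = 1055·44067 − 3427·13566
3 = −3427·189834 + 14763·44067
3 = 14763·233901 − 18190·189834
So 3 = (14763)·233901 + (-18190)·189834.

3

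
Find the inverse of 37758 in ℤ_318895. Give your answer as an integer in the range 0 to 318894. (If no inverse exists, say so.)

34957

Apply the Euclidean algorithm to 318895 and 37758:
318895 = 8*37758 + 16831
37758 = 2*16831 + 4096
16831 = 4*4096 + 447
4096 = 9*447 + 73
447 = 6*73 + 9
73 = 8*9 + 1
9 = 9*1 + 0
gcd = 1, so the inverse exists. Back-substitute:
1 = 73 − 8·9
1 = −8·447 + 49·73
1 = 49·4096 − 449·447
1 = −449·16831 + 1845·4096
1 = 1845·37758 − 4139·16831
1 = −4139·318895 + 34957·37758
So 37758·34957 ≡ 1 (mod 318895).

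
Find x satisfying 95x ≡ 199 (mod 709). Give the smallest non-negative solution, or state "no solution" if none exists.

First find gcd(95, 709):
709 = 7×95 + 44
95 = 2×44 + 7
44 = 6×7 + 2
7 = 3×2 + 1
2 = 2×1 + 0
gcd = 1, so a unique solution mod 709 exists.
Back-substitute for the Bézout coefficients:
1 = 7 − 3·2
1 = −3·44 + 19·7
1 = 19·95 − 41·44
1 = −41·709 + 306·95
So 95·(306) ≡ 1 (mod 709), giving 95⁻¹ ≡ 306.
x ≡ 95⁻¹·199 ≡ 306·199 ≡ 629 (mod 709).

629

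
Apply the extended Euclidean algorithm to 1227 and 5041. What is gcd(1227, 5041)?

Euclidean algorithm:
5041 = 4*1227 + 133
1227 = 9*133 + 30
133 = 4*30 + 13
30 = 2*13 + 4
13 = 3*4 + 1
4 = 4*1 + 0
gcd(1227, 5041) = 1.
Working backward:
1 = 13 − 3·4
1 = −3·30 + 7·13
1 = 7·133 − 31·30
1 = −31·1227 + 286·133
1 = 286·5041 − 1175·1227
So 1 = (286)·5041 + (-1175)·1227.

1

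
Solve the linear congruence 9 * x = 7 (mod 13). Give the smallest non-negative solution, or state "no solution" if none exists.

First find gcd(9, 13):
13 = 1*9 + 4
9 = 2*4 + 1
4 = 4*1 + 0
gcd = 1, so a unique solution mod 13 exists.
Back-substitute for the Bézout coefficients:
1 = 9 − 2·4
1 = −2·13 + 3·9
So 9·(3) ≡ 1 (mod 13), giving 9⁻¹ ≡ 3.
x ≡ 9⁻¹·7 ≡ 3·7 ≡ 8 (mod 13).

8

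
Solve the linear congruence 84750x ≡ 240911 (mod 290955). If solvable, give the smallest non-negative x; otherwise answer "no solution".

no solution

gcd(84750, 290955):
290955 = 3·84750 + 36705
84750 = 2·36705 + 11340
36705 = 3·11340 + 2685
11340 = 4·2685 + 600
2685 = 4·600 + 285
600 = 2·285 + 30
285 = 9·30 + 15
30 = 2·15 + 0
gcd = 15, but 15 ∤ 240911, so the congruence has no solution.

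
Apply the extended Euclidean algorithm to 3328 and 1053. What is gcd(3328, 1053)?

13

Apply Euclid's algorithm to 3328 and 1053:
3328 = 3·1053 + 169
1053 = 6·169 + 39
169 = 4·39 + 13
39 = 3·13 + 0
gcd(3328, 1053) = 13.
Back-substituting:
13 = 169 − 4·39
13 = −4·1053 + 25·169
13 = 25·3328 − 79·1053
So 13 = (25)·3328 + (-79)·1053.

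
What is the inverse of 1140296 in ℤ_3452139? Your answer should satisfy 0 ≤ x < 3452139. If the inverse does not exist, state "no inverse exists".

gcd(3452139, 1140296) by repeated division:
3452139 = 3·1140296 + 31251
1140296 = 36·31251 + 15260
31251 = 2·15260 + 731
15260 = 20·731 + 640
731 = 1·640 + 91
640 = 7·91 + 3
91 = 30·3 + 1
3 = 3·1 + 0
gcd = 1, so the inverse exists. Back-substitute:
1 = 91 − 30·3
1 = −30·640 + 211·91
1 = 211·731 − 241·640
1 = −241·15260 + 5031·731
1 = 5031·31251 − 10303·15260
1 = −10303·1140296 + 375939·31251
1 = 375939·3452139 − 1138120·1140296
Hence 1140296⁻¹ ≡ -1138120 ≡ 2314019 (mod 3452139).

2314019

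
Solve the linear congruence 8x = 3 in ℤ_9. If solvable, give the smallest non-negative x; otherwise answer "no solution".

First find gcd(8, 9):
9 = 1×8 + 1
8 = 8×1 + 0
gcd = 1, so a unique solution mod 9 exists.
Back-substitute for the Bézout coefficients:
1 = 9 − 8
So 8·(-1) ≡ 1 (mod 9), giving 8⁻¹ ≡ 8.
x ≡ 8⁻¹·3 ≡ 8·3 ≡ 6 (mod 9).

6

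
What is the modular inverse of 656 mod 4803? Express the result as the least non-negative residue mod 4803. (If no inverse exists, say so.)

3551

gcd(4803, 656) by repeated division:
4803 = 7·656 + 211
656 = 3·211 + 23
211 = 9·23 + 4
23 = 5·4 + 3
4 = 1·3 + 1
3 = 3·1 + 0
Since gcd(656, 4803) = 1, back-substitute to write 1 as a combination:
1 = 4 − 3
1 = −23 + 6·4
1 = 6·211 − 55·23
1 = −55·656 + 171·211
1 = 171·4803 − 1252·656
So 656·(-1252) ≡ 1 (mod 4803), and -1252 ≡ 3551 (mod 4803).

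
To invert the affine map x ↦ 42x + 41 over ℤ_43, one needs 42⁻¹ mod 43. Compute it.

42

gcd(43, 42) by repeated division:
43 = 1×42 + 1
42 = 42×1 + 0
gcd = 1, so the inverse exists. Back-substitute:
1 = 43 − 42
Hence 42⁻¹ ≡ -1 ≡ 42 (mod 43).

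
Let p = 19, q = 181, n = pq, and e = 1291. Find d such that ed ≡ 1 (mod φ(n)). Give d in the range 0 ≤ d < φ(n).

φ(n) = (p−1)(q−1) = 18·180 = 3240.
Need d with 1291·d ≡ 1 (mod 3240). Apply the extended Euclidean algorithm:
3240 = 2*1291 + 658
1291 = 1*658 + 633
658 = 1*633 + 25
633 = 25*25 + 8
25 = 3*8 + 1
8 = 8*1 + 0
Back-substitute:
1 = 25 − 3·8
1 = −3·633 + 76·25
1 = 76·658 − 79·633
1 = −79·1291 + 155·658
1 = 155·3240 − 389·1291
So 1291·(-389) ≡ 1 (mod 3240), hence d ≡ -389 ≡ 2851 (mod 3240).

2851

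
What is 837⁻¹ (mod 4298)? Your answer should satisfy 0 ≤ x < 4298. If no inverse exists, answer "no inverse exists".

Apply the Euclidean algorithm to 4298 and 837:
4298 = 5×837 + 113
837 = 7×113 + 46
113 = 2×46 + 21
46 = 2×21 + 4
21 = 5×4 + 1
4 = 4×1 + 0
gcd = 1, so the inverse exists. Back-substitute:
1 = 21 − 5·4
1 = −5·46 + 11·21
1 = 11·113 − 27·46
1 = −27·837 + 200·113
1 = 200·4298 − 1027·837
Hence 837⁻¹ ≡ -1027 ≡ 3271 (mod 4298).

3271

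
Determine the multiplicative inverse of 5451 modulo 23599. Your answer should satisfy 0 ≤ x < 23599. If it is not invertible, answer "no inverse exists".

1788

gcd(23599, 5451) by repeated division:
23599 = 4·5451 + 1795
5451 = 3·1795 + 66
1795 = 27·66 + 13
66 = 5·13 + 1
13 = 13·1 + 0
Since gcd(5451, 23599) = 1, back-substitute to write 1 as a combination:
1 = 66 − 5·13
1 = −5·1795 + 136·66
1 = 136·5451 − 413·1795
1 = −413·23599 + 1788·5451
So 5451·1788 ≡ 1 (mod 23599).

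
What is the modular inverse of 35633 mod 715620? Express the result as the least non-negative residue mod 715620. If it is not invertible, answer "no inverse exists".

Run Euclid on (715620, 35633):
715620 = 20*35633 + 2960
35633 = 12*2960 + 113
2960 = 26*113 + 22
113 = 5*22 + 3
22 = 7*3 + 1
3 = 3*1 + 0
Since gcd(35633, 715620) = 1, back-substitute to write 1 as a combination:
1 = 22 − 7·3
1 = −7·113 + 36·22
1 = 36·2960 − 943·113
1 = −943·35633 + 11352·2960
1 = 11352·715620 − 227983·35633
Thus 35633·(-227983) ≡ 1 (mod 715620); reducing, -227983 mod 715620 = 487637.

487637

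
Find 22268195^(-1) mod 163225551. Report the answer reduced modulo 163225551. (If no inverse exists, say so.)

Extended Euclidean algorithm:
163225551 = 7×22268195 + 7348186
22268195 = 3×7348186 + 223637
7348186 = 32×223637 + 191802
223637 = 1×191802 + 31835
191802 = 6×31835 + 792
31835 = 40×792 + 155
792 = 5×155 + 17
155 = 9×17 + 2
17 = 8×2 + 1
2 = 2×1 + 0
gcd = 1, so the inverse exists. Back-substitute:
1 = 17 − 8·2
1 = −8·155 + 73·17
1 = 73·792 − 373·155
1 = −373·31835 + 14993·792
1 = 14993·191802 − 90331·31835
1 = −90331·223637 + 105324·191802
1 = 105324·7348186 − 3460699·223637
1 = −3460699·22268195 + 10487421·7348186
1 = 10487421·163225551 − 76872646·22268195
So 22268195·(-76872646) ≡ 1 (mod 163225551), and -76872646 ≡ 86352905 (mod 163225551).

86352905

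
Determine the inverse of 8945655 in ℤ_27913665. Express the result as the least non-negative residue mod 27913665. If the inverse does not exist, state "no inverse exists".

Compute gcd(8945655, 27913665):
27913665 = 3·8945655 + 1076700
8945655 = 8·1076700 + 332055
1076700 = 3·332055 + 80535
332055 = 4·80535 + 9915
80535 = 8·9915 + 1215
9915 = 8·1215 + 195
1215 = 6·195 + 45
195 = 4·45 + 15
45 = 3·15 + 0
gcd(8945655, 27913665) = 15 ≠ 1, so 8945655 has no multiplicative inverse modulo 27913665.

no inverse exists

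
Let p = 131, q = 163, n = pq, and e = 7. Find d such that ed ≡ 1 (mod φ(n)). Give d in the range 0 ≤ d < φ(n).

φ(n) = (p−1)(q−1) = 130·162 = 21060.
Need d with 7·d ≡ 1 (mod 21060). Apply the extended Euclidean algorithm:
21060 = 3008×7 + 4
7 = 1×4 + 3
4 = 1×3 + 1
3 = 3×1 + 0
Back-substitute:
1 = 4 − 3
1 = −7 + 2·4
1 = 2·21060 − 6017·7
So 7·(-6017) ≡ 1 (mod 21060), hence d ≡ -6017 ≡ 15043 (mod 21060).

15043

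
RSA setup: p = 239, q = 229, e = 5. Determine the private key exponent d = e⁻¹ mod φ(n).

10853

φ(n) = (p−1)(q−1) = 238·228 = 54264.
Need d with 5·d ≡ 1 (mod 54264). Apply the extended Euclidean algorithm:
54264 = 10852×5 + 4
5 = 1×4 + 1
4 = 4×1 + 0
Back-substitute:
1 = 5 − 4
1 = −54264 + 10853·5
So 5·10853 ≡ 1 (mod 54264), hence d = 10853.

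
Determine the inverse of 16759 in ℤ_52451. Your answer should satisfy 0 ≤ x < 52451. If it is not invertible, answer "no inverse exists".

10109

gcd(52451, 16759) by repeated division:
52451 = 3*16759 + 2174
16759 = 7*2174 + 1541
2174 = 1*1541 + 633
1541 = 2*633 + 275
633 = 2*275 + 83
275 = 3*83 + 26
83 = 3*26 + 5
26 = 5*5 + 1
5 = 5*1 + 0
Since gcd(16759, 52451) = 1, back-substitute to write 1 as a combination:
1 = 26 − 5·5
1 = −5·83 + 16·26
1 = 16·275 − 53·83
1 = −53·633 + 122·275
1 = 122·1541 − 297·633
1 = −297·2174 + 419·1541
1 = 419·16759 − 3230·2174
1 = −3230·52451 + 10109·16759
So 16759·10109 ≡ 1 (mod 52451).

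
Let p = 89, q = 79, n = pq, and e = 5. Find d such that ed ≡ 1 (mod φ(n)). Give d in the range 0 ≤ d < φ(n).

1373

φ(n) = (p−1)(q−1) = 88·78 = 6864.
Need d with 5·d ≡ 1 (mod 6864). Apply the extended Euclidean algorithm:
6864 = 1372×5 + 4
5 = 1×4 + 1
4 = 4×1 + 0
Back-substitute:
1 = 5 − 4
1 = −6864 + 1373·5
So 5·1373 ≡ 1 (mod 6864), hence d = 1373.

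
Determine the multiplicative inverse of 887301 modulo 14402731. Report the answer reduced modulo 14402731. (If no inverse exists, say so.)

1776324

Extended Euclidean algorithm:
14402731 = 16·887301 + 205915
887301 = 4·205915 + 63641
205915 = 3·63641 + 14992
63641 = 4·14992 + 3673
14992 = 4·3673 + 300
3673 = 12·300 + 73
300 = 4·73 + 8
73 = 9·8 + 1
8 = 8·1 + 0
gcd = 1, so the inverse exists. Back-substitute:
1 = 73 − 9·8
1 = −9·300 + 37·73
1 = 37·3673 − 453·300
1 = −453·14992 + 1849·3673
1 = 1849·63641 − 7849·14992
1 = −7849·205915 + 25396·63641
1 = 25396·887301 − 109433·205915
1 = −109433·14402731 + 1776324·887301
So 887301·1776324 ≡ 1 (mod 14402731).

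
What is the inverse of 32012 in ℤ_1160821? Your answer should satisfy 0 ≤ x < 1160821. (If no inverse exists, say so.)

Extended Euclidean algorithm:
1160821 = 36*32012 + 8389
32012 = 3*8389 + 6845
8389 = 1*6845 + 1544
6845 = 4*1544 + 669
1544 = 2*669 + 206
669 = 3*206 + 51
206 = 4*51 + 2
51 = 25*2 + 1
2 = 2*1 + 0
gcd = 1, so the inverse exists. Back-substitute:
1 = 51 − 25·2
1 = −25·206 + 101·51
1 = 101·669 − 328·206
1 = −328·1544 + 757·669
1 = 757·6845 − 3356·1544
1 = −3356·8389 + 4113·6845
1 = 4113·32012 − 15695·8389
1 = −15695·1160821 + 569133·32012
So 32012·569133 ≡ 1 (mod 1160821).

569133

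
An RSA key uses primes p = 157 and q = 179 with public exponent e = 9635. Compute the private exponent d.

φ(n) = (p−1)(q−1) = 156·178 = 27768.
Need d with 9635·d ≡ 1 (mod 27768). Apply the extended Euclidean algorithm:
27768 = 2×9635 + 8498
9635 = 1×8498 + 1137
8498 = 7×1137 + 539
1137 = 2×539 + 59
539 = 9×59 + 8
59 = 7×8 + 3
8 = 2×3 + 2
3 = 1×2 + 1
2 = 2×1 + 0
Back-substitute:
1 = 3 − 2
1 = −8 + 3·3
1 = 3·59 − 22·8
1 = −22·539 + 201·59
1 = 201·1137 − 424·539
1 = −424·8498 + 3169·1137
1 = 3169·9635 − 3593·8498
1 = −3593·27768 + 10355·9635
So 9635·10355 ≡ 1 (mod 27768), hence d = 10355.

10355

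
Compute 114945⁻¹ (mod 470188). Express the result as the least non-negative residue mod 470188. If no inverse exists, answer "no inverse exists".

73049

Run Euclid on (470188, 114945):
470188 = 4·114945 + 10408
114945 = 11·10408 + 457
10408 = 22·457 + 354
457 = 1·354 + 103
354 = 3·103 + 45
103 = 2·45 + 13
45 = 3·13 + 6
13 = 2·6 + 1
6 = 6·1 + 0
The gcd is 1. Working backward:
1 = 13 − 2·6
1 = −2·45 + 7·13
1 = 7·103 − 16·45
1 = −16·354 + 55·103
1 = 55·457 − 71·354
1 = −71·10408 + 1617·457
1 = 1617·114945 − 17858·10408
1 = −17858·470188 + 73049·114945
So 114945·73049 ≡ 1 (mod 470188).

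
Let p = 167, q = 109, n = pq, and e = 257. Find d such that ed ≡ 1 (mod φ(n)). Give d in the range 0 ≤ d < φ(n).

φ(n) = (p−1)(q−1) = 166·108 = 17928.
Need d with 257·d ≡ 1 (mod 17928). Apply the extended Euclidean algorithm:
17928 = 69·257 + 195
257 = 1·195 + 62
195 = 3·62 + 9
62 = 6·9 + 8
9 = 1·8 + 1
8 = 8·1 + 0
Back-substitute:
1 = 9 − 8
1 = −62 + 7·9
1 = 7·195 − 22·62
1 = −22·257 + 29·195
1 = 29·17928 − 2023·257
So 257·(-2023) ≡ 1 (mod 17928), hence d ≡ -2023 ≡ 15905 (mod 17928).

15905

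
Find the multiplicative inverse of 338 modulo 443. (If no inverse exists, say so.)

135

Extended Euclidean algorithm:
443 = 1×338 + 105
338 = 3×105 + 23
105 = 4×23 + 13
23 = 1×13 + 10
13 = 1×10 + 3
10 = 3×3 + 1
3 = 3×1 + 0
The gcd is 1. Working backward:
1 = 10 − 3·3
1 = −3·13 + 4·10
1 = 4·23 − 7·13
1 = −7·105 + 32·23
1 = 32·338 − 103·105
1 = −103·443 + 135·338
So 338·135 ≡ 1 (mod 443).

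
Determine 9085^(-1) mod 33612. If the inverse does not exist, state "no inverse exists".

32269

Run Euclid on (33612, 9085):
33612 = 3*9085 + 6357
9085 = 1*6357 + 2728
6357 = 2*2728 + 901
2728 = 3*901 + 25
901 = 36*25 + 1
25 = 25*1 + 0
Since gcd(9085, 33612) = 1, back-substitute to write 1 as a combination:
1 = 901 − 36·25
1 = −36·2728 + 109·901
1 = 109·6357 − 254·2728
1 = −254·9085 + 363·6357
1 = 363·33612 − 1343·9085
Thus 9085·(-1343) ≡ 1 (mod 33612); reducing, -1343 mod 33612 = 32269.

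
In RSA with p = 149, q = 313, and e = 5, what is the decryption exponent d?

36941

φ(n) = (p−1)(q−1) = 148·312 = 46176.
Need d with 5·d ≡ 1 (mod 46176). Apply the extended Euclidean algorithm:
46176 = 9235·5 + 1
5 = 5·1 + 0
Back-substitute:
1 = 46176 − 9235·5
So 5·(-9235) ≡ 1 (mod 46176), hence d ≡ -9235 ≡ 36941 (mod 46176).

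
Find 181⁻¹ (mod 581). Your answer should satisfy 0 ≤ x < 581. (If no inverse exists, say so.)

gcd(581, 181) by repeated division:
581 = 3*181 + 38
181 = 4*38 + 29
38 = 1*29 + 9
29 = 3*9 + 2
9 = 4*2 + 1
2 = 2*1 + 0
Since gcd(181, 581) = 1, back-substitute to write 1 as a combination:
1 = 9 − 4·2
1 = −4·29 + 13·9
1 = 13·38 − 17·29
1 = −17·181 + 81·38
1 = 81·581 − 260·181
Thus 181·(-260) ≡ 1 (mod 581); reducing, -260 mod 581 = 321.

321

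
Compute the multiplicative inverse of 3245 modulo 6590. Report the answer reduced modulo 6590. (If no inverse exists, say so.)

no inverse exists

Compute gcd(3245, 6590):
6590 = 2*3245 + 100
3245 = 32*100 + 45
100 = 2*45 + 10
45 = 4*10 + 5
10 = 2*5 + 0
The gcd is 5, not 1, hence no inverse exists.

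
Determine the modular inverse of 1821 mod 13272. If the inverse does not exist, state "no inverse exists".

Compute gcd(1821, 13272):
13272 = 7×1821 + 525
1821 = 3×525 + 246
525 = 2×246 + 33
246 = 7×33 + 15
33 = 2×15 + 3
15 = 5×3 + 0
gcd(1821, 13272) = 3 ≠ 1, so 1821 has no multiplicative inverse modulo 13272.

no inverse exists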